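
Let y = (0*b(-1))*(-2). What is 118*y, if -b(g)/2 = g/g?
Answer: 0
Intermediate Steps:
b(g) = -2 (b(g) = -2*g/g = -2*1 = -2)
y = 0 (y = (0*(-2))*(-2) = 0*(-2) = 0)
118*y = 118*0 = 0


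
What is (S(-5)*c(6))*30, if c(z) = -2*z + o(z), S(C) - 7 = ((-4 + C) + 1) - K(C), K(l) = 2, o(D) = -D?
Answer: 1620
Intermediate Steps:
S(C) = 2 + C (S(C) = 7 + (((-4 + C) + 1) - 1*2) = 7 + ((-3 + C) - 2) = 7 + (-5 + C) = 2 + C)
c(z) = -3*z (c(z) = -2*z - z = -3*z)
(S(-5)*c(6))*30 = ((2 - 5)*(-3*6))*30 = -3*(-18)*30 = 54*30 = 1620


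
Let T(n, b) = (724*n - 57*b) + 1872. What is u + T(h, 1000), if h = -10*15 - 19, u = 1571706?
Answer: 1394222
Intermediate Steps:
h = -169 (h = -150 - 19 = -169)
T(n, b) = 1872 - 57*b + 724*n (T(n, b) = (-57*b + 724*n) + 1872 = 1872 - 57*b + 724*n)
u + T(h, 1000) = 1571706 + (1872 - 57*1000 + 724*(-169)) = 1571706 + (1872 - 57000 - 122356) = 1571706 - 177484 = 1394222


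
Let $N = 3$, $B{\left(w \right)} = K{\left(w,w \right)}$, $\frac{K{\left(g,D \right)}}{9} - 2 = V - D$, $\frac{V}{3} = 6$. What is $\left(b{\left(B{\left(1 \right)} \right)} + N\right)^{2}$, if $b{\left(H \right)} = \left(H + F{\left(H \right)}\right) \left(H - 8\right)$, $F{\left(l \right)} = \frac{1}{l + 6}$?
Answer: $\frac{24346477666225}{31329} \approx 7.7712 \cdot 10^{8}$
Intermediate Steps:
$V = 18$ ($V = 3 \cdot 6 = 18$)
$K{\left(g,D \right)} = 180 - 9 D$ ($K{\left(g,D \right)} = 18 + 9 \left(18 - D\right) = 18 - \left(-162 + 9 D\right) = 180 - 9 D$)
$F{\left(l \right)} = \frac{1}{6 + l}$
$B{\left(w \right)} = 180 - 9 w$
$b{\left(H \right)} = \left(-8 + H\right) \left(H + \frac{1}{6 + H}\right)$ ($b{\left(H \right)} = \left(H + \frac{1}{6 + H}\right) \left(H - 8\right) = \left(H + \frac{1}{6 + H}\right) \left(-8 + H\right) = \left(-8 + H\right) \left(H + \frac{1}{6 + H}\right)$)
$\left(b{\left(B{\left(1 \right)} \right)} + N\right)^{2} = \left(\frac{-8 + \left(180 - 9\right) + \left(180 - 9\right) \left(-8 + \left(180 - 9\right)\right) \left(6 + \left(180 - 9\right)\right)}{6 + \left(180 - 9\right)} + 3\right)^{2} = \left(\frac{-8 + 171 + 171 \left(-8 + 171\right) \left(6 + 171\right)}{6 + 171} + 3\right)^{2} = \left(\frac{-8 + 171 + 171 \cdot 163 \cdot 177}{177} + 3\right)^{2} = \left(\frac{-8 + 171 + 4933521}{177} + 3\right)^{2} = \left(\frac{1}{177} \cdot 4933684 + 3\right)^{2} = \left(\frac{4933684}{177} + 3\right)^{2} = \left(\frac{4934215}{177}\right)^{2} = \frac{24346477666225}{31329}$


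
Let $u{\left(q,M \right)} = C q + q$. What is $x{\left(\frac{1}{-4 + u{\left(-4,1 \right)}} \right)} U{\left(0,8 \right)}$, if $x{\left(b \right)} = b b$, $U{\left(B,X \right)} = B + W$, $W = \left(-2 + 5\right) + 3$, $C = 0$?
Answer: $\frac{3}{32} \approx 0.09375$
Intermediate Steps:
$W = 6$ ($W = 3 + 3 = 6$)
$u{\left(q,M \right)} = q$ ($u{\left(q,M \right)} = 0 q + q = 0 + q = q$)
$U{\left(B,X \right)} = 6 + B$ ($U{\left(B,X \right)} = B + 6 = 6 + B$)
$x{\left(b \right)} = b^{2}$
$x{\left(\frac{1}{-4 + u{\left(-4,1 \right)}} \right)} U{\left(0,8 \right)} = \left(\frac{1}{-4 - 4}\right)^{2} \left(6 + 0\right) = \left(\frac{1}{-8}\right)^{2} \cdot 6 = \left(- \frac{1}{8}\right)^{2} \cdot 6 = \frac{1}{64} \cdot 6 = \frac{3}{32}$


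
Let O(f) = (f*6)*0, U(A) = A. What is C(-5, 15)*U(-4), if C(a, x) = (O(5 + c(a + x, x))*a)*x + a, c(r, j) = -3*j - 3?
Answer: 20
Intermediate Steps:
c(r, j) = -3 - 3*j
O(f) = 0 (O(f) = (6*f)*0 = 0)
C(a, x) = a (C(a, x) = (0*a)*x + a = 0*x + a = 0 + a = a)
C(-5, 15)*U(-4) = -5*(-4) = 20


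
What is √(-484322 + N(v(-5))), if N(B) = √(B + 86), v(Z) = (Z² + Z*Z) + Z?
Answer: √(-484322 + √131) ≈ 695.92*I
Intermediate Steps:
v(Z) = Z + 2*Z² (v(Z) = (Z² + Z²) + Z = 2*Z² + Z = Z + 2*Z²)
N(B) = √(86 + B)
√(-484322 + N(v(-5))) = √(-484322 + √(86 - 5*(1 + 2*(-5)))) = √(-484322 + √(86 - 5*(1 - 10))) = √(-484322 + √(86 - 5*(-9))) = √(-484322 + √(86 + 45)) = √(-484322 + √131)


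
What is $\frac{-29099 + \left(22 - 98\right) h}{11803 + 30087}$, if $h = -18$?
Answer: $- \frac{27731}{41890} \approx -0.662$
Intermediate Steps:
$\frac{-29099 + \left(22 - 98\right) h}{11803 + 30087} = \frac{-29099 + \left(22 - 98\right) \left(-18\right)}{11803 + 30087} = \frac{-29099 - -1368}{41890} = \left(-29099 + 1368\right) \frac{1}{41890} = \left(-27731\right) \frac{1}{41890} = - \frac{27731}{41890}$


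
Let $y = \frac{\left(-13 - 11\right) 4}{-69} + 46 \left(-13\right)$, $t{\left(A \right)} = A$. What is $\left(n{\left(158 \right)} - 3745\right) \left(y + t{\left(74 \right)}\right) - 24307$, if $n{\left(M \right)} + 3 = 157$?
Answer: $\frac{42604759}{23} \approx 1.8524 \cdot 10^{6}$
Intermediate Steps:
$n{\left(M \right)} = 154$ ($n{\left(M \right)} = -3 + 157 = 154$)
$y = - \frac{13722}{23}$ ($y = \left(-24\right) 4 \left(- \frac{1}{69}\right) - 598 = \left(-96\right) \left(- \frac{1}{69}\right) - 598 = \frac{32}{23} - 598 = - \frac{13722}{23} \approx -596.61$)
$\left(n{\left(158 \right)} - 3745\right) \left(y + t{\left(74 \right)}\right) - 24307 = \left(154 - 3745\right) \left(- \frac{13722}{23} + 74\right) - 24307 = \left(154 - 3745\right) \left(- \frac{12020}{23}\right) - 24307 = \left(-3591\right) \left(- \frac{12020}{23}\right) - 24307 = \frac{43163820}{23} - 24307 = \frac{42604759}{23}$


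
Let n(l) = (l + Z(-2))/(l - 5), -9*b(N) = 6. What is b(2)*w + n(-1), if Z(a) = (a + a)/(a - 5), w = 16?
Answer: -445/42 ≈ -10.595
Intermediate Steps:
Z(a) = 2*a/(-5 + a) (Z(a) = (2*a)/(-5 + a) = 2*a/(-5 + a))
b(N) = -2/3 (b(N) = -1/9*6 = -2/3)
n(l) = (4/7 + l)/(-5 + l) (n(l) = (l + 2*(-2)/(-5 - 2))/(l - 5) = (l + 2*(-2)/(-7))/(-5 + l) = (l + 2*(-2)*(-1/7))/(-5 + l) = (l + 4/7)/(-5 + l) = (4/7 + l)/(-5 + l))
b(2)*w + n(-1) = -2/3*16 + (4/7 - 1)/(-5 - 1) = -32/3 - 3/7/(-6) = -32/3 - 1/6*(-3/7) = -32/3 + 1/14 = -445/42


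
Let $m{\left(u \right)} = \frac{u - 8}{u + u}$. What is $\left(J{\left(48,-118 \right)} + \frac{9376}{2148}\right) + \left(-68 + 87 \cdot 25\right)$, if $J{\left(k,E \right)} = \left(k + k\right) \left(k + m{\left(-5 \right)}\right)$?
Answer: $\frac{18376583}{2685} \approx 6844.2$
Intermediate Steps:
$m{\left(u \right)} = \frac{-8 + u}{2 u}$
$J{\left(k,E \right)} = 2 k \left(\frac{13}{10} + k\right)$ ($J{\left(k,E \right)} = \left(k + k\right) \left(k + \frac{-8 - 5}{2 \left(-5\right)}\right) = 2 k \left(k + \frac{1}{2} \left(- \frac{1}{5}\right) \left(-13\right)\right) = 2 k \left(k + \frac{13}{10}\right) = 2 k \left(\frac{13}{10} + k\right)$)
$\left(J{\left(48,-118 \right)} + \frac{9376}{2148}\right) + \left(-68 + 87 \cdot 25\right) = \left(\frac{1}{5} \cdot 48 \left(13 + 10 \cdot 48\right) + \frac{9376}{2148}\right) + \left(-68 + 87 \cdot 25\right) = \left(\frac{1}{5} \cdot 48 \left(13 + 480\right) + 9376 \cdot \frac{1}{2148}\right) + \left(-68 + 2175\right) = \left(\frac{1}{5} \cdot 48 \cdot 493 + \frac{2344}{537}\right) + 2107 = \left(\frac{23664}{5} + \frac{2344}{537}\right) + 2107 = \frac{12719288}{2685} + 2107 = \frac{18376583}{2685}$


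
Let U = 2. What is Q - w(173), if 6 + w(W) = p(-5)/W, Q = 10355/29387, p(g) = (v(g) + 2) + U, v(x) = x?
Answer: 32324508/5083951 ≈ 6.3581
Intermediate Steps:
p(g) = 4 + g (p(g) = (g + 2) + 2 = (2 + g) + 2 = 4 + g)
Q = 10355/29387 (Q = 10355*(1/29387) = 10355/29387 ≈ 0.35237)
w(W) = -6 - 1/W (w(W) = -6 + (4 - 5)/W = -6 - 1/W)
Q - w(173) = 10355/29387 - (-6 - 1/173) = 10355/29387 - 1*(-1039/173) = 10355/29387 + 1039/173 = 32324508/5083951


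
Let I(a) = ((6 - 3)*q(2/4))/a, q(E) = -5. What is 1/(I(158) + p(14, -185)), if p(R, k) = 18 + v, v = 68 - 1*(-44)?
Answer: 158/20525 ≈ 0.0076979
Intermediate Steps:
v = 112 (v = 68 + 44 = 112)
p(R, k) = 130 (p(R, k) = 18 + 112 = 130)
I(a) = -15/a (I(a) = ((6 - 3)*(-5))/a = (3*(-5))/a = -15/a)
1/(I(158) + p(14, -185)) = 1/(-15/158 + 130) = 1/(20525/158) = 158/20525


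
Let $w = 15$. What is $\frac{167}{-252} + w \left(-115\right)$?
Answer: $- \frac{434867}{252} \approx -1725.7$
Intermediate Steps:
$\frac{167}{-252} + w \left(-115\right) = \frac{167}{-252} + 15 \left(-115\right) = 167 \left(- \frac{1}{252}\right) - 1725 = - \frac{167}{252} - 1725 = - \frac{434867}{252}$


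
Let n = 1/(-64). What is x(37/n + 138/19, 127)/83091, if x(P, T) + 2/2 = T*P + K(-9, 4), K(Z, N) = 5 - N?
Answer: -5696458/1578729 ≈ -3.6083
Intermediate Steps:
n = -1/64 ≈ -0.015625
x(P, T) = P*T (x(P, T) = -1 + (T*P + (5 - 1*4)) = -1 + (P*T + (5 - 4)) = -1 + (P*T + 1) = -1 + (1 + P*T) = P*T)
x(37/n + 138/19, 127)/83091 = ((37/(-1/64) + 138/19)*127)/83091 = ((37*(-64) + 138*(1/19))*127)*(1/83091) = ((-2368 + 138/19)*127)*(1/83091) = -44854/19*127*(1/83091) = -5696458/19*1/83091 = -5696458/1578729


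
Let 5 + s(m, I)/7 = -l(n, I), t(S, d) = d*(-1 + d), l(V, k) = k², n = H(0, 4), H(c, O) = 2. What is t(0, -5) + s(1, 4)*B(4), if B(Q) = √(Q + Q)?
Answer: 30 - 294*√2 ≈ -385.78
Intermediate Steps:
n = 2
B(Q) = √2*√Q (B(Q) = √(2*Q) = √2*√Q)
s(m, I) = -35 - 7*I² (s(m, I) = -35 + 7*(-I²) = -35 - 7*I²)
t(0, -5) + s(1, 4)*B(4) = -5*(-1 - 5) + (-35 - 7*4²)*(√2*√4) = -5*(-6) + (-35 - 7*16)*(√2*2) = 30 + (-35 - 112)*(2*√2) = 30 - 294*√2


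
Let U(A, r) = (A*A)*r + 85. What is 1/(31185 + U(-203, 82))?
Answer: 1/3410408 ≈ 2.9322e-7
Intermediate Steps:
U(A, r) = 85 + r*A**2 (U(A, r) = A**2*r + 85 = r*A**2 + 85 = 85 + r*A**2)
1/(31185 + U(-203, 82)) = 1/(31185 + (85 + 82*(-203)**2)) = 1/(31185 + (85 + 82*41209)) = 1/(31185 + (85 + 3379138)) = 1/(31185 + 3379223) = 1/3410408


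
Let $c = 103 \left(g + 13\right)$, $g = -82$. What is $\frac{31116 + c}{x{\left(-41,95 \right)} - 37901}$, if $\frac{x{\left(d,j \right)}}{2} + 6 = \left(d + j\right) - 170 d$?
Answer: $- \frac{8003}{7955} \approx -1.006$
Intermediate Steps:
$c = -7107$ ($c = 103 \left(-82 + 13\right) = 103 \left(-69\right) = -7107$)
$x{\left(d,j \right)} = -12 - 338 d + 2 j$ ($x{\left(d,j \right)} = -12 + 2 \left(\left(d + j\right) - 170 d\right) = -12 + 2 \left(j - 169 d\right) = -12 - \left(- 2 j + 338 d\right) = -12 - 338 d + 2 j$)
$\frac{31116 + c}{x{\left(-41,95 \right)} - 37901} = \frac{31116 - 7107}{\left(-12 - -13858 + 2 \cdot 95\right) - 37901} = \frac{24009}{\left(-12 + 13858 + 190\right) - 37901} = \frac{24009}{14036 - 37901} = \frac{24009}{-23865} = 24009 \left(- \frac{1}{23865}\right) = - \frac{8003}{7955}$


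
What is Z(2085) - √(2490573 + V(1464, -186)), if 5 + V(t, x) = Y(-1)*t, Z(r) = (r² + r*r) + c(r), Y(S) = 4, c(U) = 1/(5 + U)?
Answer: 18171400501/2090 - 2*√624106 ≈ 8.6929e+6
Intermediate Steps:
Z(r) = 1/(5 + r) + 2*r² (Z(r) = (r² + r*r) + 1/(5 + r) = (r² + r²) + 1/(5 + r) = 2*r² + 1/(5 + r) = 1/(5 + r) + 2*r²)
V(t, x) = -5 + 4*t
Z(2085) - √(2490573 + V(1464, -186)) = (1 + 2*2085²*(5 + 2085))/(5 + 2085) - √(2490573 + (-5 + 4*1464)) = (1 + 2*4347225*2090)/2090 - √(2490573 + (-5 + 5856)) = (1 + 18171400500)/2090 - √(2490573 + 5851) = (1/2090)*18171400501 - √2496424 = 18171400501/2090 - 2*√624106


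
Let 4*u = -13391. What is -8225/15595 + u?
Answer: -41773109/12476 ≈ -3348.3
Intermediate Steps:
u = -13391/4 (u = (1/4)*(-13391) = -13391/4 ≈ -3347.8)
-8225/15595 + u = -8225/15595 - 13391/4 = -8225*1/15595 - 13391/4 = -1645/3119 - 13391/4 = -41773109/12476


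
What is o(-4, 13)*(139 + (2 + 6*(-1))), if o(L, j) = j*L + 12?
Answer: -5400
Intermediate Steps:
o(L, j) = 12 + L*j (o(L, j) = L*j + 12 = 12 + L*j)
o(-4, 13)*(139 + (2 + 6*(-1))) = (12 - 4*13)*(139 + (2 + 6*(-1))) = (12 - 52)*(139 + (2 - 6)) = -40*(139 - 4) = -40*135 = -5400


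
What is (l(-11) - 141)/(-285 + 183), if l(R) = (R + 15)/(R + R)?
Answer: 1553/1122 ≈ 1.3841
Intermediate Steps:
l(R) = (15 + R)/(2*R) (l(R) = (15 + R)/((2*R)) = (15 + R)*(1/(2*R)) = (15 + R)/(2*R))
(l(-11) - 141)/(-285 + 183) = ((½)*(15 - 11)/(-11) - 141)/(-285 + 183) = ((½)*(-1/11)*4 - 141)/(-102) = (-2/11 - 141)*(-1/102) = -1553/11*(-1/102) = 1553/1122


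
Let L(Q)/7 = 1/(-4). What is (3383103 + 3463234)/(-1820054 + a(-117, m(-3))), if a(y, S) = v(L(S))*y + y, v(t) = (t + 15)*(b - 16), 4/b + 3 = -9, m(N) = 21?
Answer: -27385348/7179401 ≈ -3.8144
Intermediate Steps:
L(Q) = -7/4 (L(Q) = 7*(1/(-4)) = 7*(1*(-1/4)) = 7*(-1/4) = -7/4)
b = -1/3 (b = 4/(-3 - 9) = 4/(-12) = 4*(-1/12) = -1/3 ≈ -0.33333)
v(t) = -245 - 49*t/3 (v(t) = (t + 15)*(-1/3 - 16) = (15 + t)*(-49/3) = -245 - 49*t/3)
a(y, S) = -2585*y/12 (a(y, S) = (-245 - 49/3*(-7/4))*y + y = (-245 + 343/12)*y + y = -2597*y/12 + y = -2585*y/12)
(3383103 + 3463234)/(-1820054 + a(-117, m(-3))) = (3383103 + 3463234)/(-1820054 - 2585/12*(-117)) = 6846337/(-1820054 + 100815/4) = 6846337/(-7179401/4) = 6846337*(-4/7179401) = -27385348/7179401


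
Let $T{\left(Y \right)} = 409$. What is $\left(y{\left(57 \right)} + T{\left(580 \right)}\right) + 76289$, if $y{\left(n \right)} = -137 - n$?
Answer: $76504$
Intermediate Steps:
$\left(y{\left(57 \right)} + T{\left(580 \right)}\right) + 76289 = \left(\left(-137 - 57\right) + 409\right) + 76289 = \left(-194 + 409\right) + 76289 = 215 + 76289 = 76504$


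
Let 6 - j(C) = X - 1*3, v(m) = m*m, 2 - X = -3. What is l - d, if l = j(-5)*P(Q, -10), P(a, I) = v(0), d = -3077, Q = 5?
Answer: 3077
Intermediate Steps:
X = 5 (X = 2 - 1*(-3) = 2 + 3 = 5)
v(m) = m**2
P(a, I) = 0 (P(a, I) = 0**2 = 0)
j(C) = 4 (j(C) = 6 - (5 - 1*3) = 6 - (5 - 3) = 6 - 1*2 = 6 - 2 = 4)
l = 0 (l = 4*0 = 0)
l - d = 0 - 1*(-3077) = 0 + 3077 = 3077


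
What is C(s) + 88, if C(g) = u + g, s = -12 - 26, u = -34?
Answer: 16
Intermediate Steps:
s = -38
C(g) = -34 + g
C(s) + 88 = (-34 - 38) + 88 = -72 + 88 = 16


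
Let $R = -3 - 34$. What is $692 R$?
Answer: $-25604$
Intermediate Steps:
$R = -37$
$692 R = 692 \left(-37\right) = -25604$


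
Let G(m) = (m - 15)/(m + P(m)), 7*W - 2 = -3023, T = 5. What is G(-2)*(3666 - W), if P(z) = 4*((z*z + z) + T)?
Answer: -487611/182 ≈ -2679.2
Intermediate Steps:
W = -3021/7 (W = 2/7 + (⅐)*(-3023) = 2/7 - 3023/7 = -3021/7 ≈ -431.57)
P(z) = 20 + 4*z + 4*z² (P(z) = 4*((z*z + z) + 5) = 4*((z² + z) + 5) = 4*((z + z²) + 5) = 4*(5 + z + z²) = 20 + 4*z + 4*z²)
G(m) = (-15 + m)/(20 + 4*m² + 5*m) (G(m) = (m - 15)/(m + (20 + 4*m + 4*m²)) = (-15 + m)/(20 + 4*m² + 5*m))
G(-2)*(3666 - W) = ((-15 - 2)/(20 + 4*(-2)² + 5*(-2)))*(3666 - 1*(-3021/7)) = (-17/(20 + 4*4 - 10))*(3666 + 3021/7) = (-17/(20 + 16 - 10))*(28683/7) = (-17/26)*(28683/7) = ((1/26)*(-17))*(28683/7) = -17/26*28683/7 = -487611/182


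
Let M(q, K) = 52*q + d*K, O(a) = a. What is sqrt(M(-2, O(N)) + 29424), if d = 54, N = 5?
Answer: sqrt(29590) ≈ 172.02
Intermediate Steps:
M(q, K) = 52*q + 54*K
sqrt(M(-2, O(N)) + 29424) = sqrt((52*(-2) + 54*5) + 29424) = sqrt((-104 + 270) + 29424) = sqrt(166 + 29424) = sqrt(29590)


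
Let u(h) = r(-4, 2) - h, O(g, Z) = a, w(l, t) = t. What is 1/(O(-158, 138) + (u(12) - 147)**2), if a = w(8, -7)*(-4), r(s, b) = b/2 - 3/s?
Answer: 16/396089 ≈ 4.0395e-5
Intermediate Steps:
r(s, b) = b/2 - 3/s (r(s, b) = b*(1/2) - 3/s = b/2 - 3/s)
a = 28 (a = -7*(-4) = 28)
O(g, Z) = 28
u(h) = 7/4 - h (u(h) = ((1/2)*2 - 3/(-4)) - h = (1 - 3*(-1/4)) - h = (1 + 3/4) - h = 7/4 - h)
1/(O(-158, 138) + (u(12) - 147)**2) = 1/(28 + ((7/4 - 1*12) - 147)**2) = 1/(28 + ((7/4 - 12) - 147)**2) = 1/(28 + (-41/4 - 147)**2) = 1/(28 + (-629/4)**2) = 1/(28 + 395641/16) = 1/(396089/16) = 16/396089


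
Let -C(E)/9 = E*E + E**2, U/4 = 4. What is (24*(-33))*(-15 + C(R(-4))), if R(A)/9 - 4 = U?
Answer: 461906280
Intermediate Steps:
U = 16 (U = 4*4 = 16)
R(A) = 180 (R(A) = 36 + 9*16 = 36 + 144 = 180)
C(E) = -18*E**2 (C(E) = -9*(E*E + E**2) = -9*(E**2 + E**2) = -18*E**2)
(24*(-33))*(-15 + C(R(-4))) = (24*(-33))*(-15 - 18*180**2) = -792*(-15 - 18*32400) = -792*(-15 - 583200) = -792*(-583215) = 461906280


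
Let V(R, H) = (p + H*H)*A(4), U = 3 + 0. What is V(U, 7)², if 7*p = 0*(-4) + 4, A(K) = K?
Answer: 1926544/49 ≈ 39317.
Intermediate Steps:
U = 3
p = 4/7 (p = (0*(-4) + 4)/7 = (0 + 4)/7 = (⅐)*4 = 4/7 ≈ 0.57143)
V(R, H) = 16/7 + 4*H² (V(R, H) = (4/7 + H*H)*4 = (4/7 + H²)*4 = 16/7 + 4*H²)
V(U, 7)² = (16/7 + 4*7²)² = (16/7 + 4*49)² = (16/7 + 196)² = (1388/7)² = 1926544/49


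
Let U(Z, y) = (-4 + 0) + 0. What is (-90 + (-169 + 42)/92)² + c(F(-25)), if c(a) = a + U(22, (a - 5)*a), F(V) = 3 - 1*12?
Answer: 70567617/8464 ≈ 8337.4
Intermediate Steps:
F(V) = -9 (F(V) = 3 - 12 = -9)
U(Z, y) = -4 (U(Z, y) = -4 + 0 = -4)
c(a) = -4 + a (c(a) = a - 4 = -4 + a)
(-90 + (-169 + 42)/92)² + c(F(-25)) = (-90 + (-169 + 42)/92)² + (-4 - 9) = (-90 - 127*1/92)² - 13 = (-90 - 127/92)² - 13 = (-8407/92)² - 13 = 70677649/8464 - 13 = 70567617/8464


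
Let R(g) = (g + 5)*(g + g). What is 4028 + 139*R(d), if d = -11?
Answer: 22376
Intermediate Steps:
R(g) = 2*g*(5 + g) (R(g) = (5 + g)*(2*g) = 2*g*(5 + g))
4028 + 139*R(d) = 4028 + 139*(2*(-11)*(5 - 11)) = 4028 + 139*(2*(-11)*(-6)) = 4028 + 139*132 = 4028 + 18348 = 22376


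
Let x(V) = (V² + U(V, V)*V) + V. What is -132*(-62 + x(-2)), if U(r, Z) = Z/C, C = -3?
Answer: 8096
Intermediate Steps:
U(r, Z) = -Z/3 (U(r, Z) = Z/(-3) = Z*(-⅓) = -Z/3)
x(V) = V + 2*V²/3 (x(V) = (V² + (-V/3)*V) + V = (V² - V²/3) + V = 2*V²/3 + V = V + 2*V²/3)
-132*(-62 + x(-2)) = -132*(-62 + (⅓)*(-2)*(3 + 2*(-2))) = -132*(-62 + (⅓)*(-2)*(3 - 4)) = -132*(-62 + (⅓)*(-2)*(-1)) = -132*(-62 + ⅔) = -132*(-184/3) = 8096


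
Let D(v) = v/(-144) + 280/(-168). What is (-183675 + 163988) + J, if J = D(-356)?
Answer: -708703/36 ≈ -19686.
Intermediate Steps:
D(v) = -5/3 - v/144 (D(v) = v*(-1/144) + 280*(-1/168) = -v/144 - 5/3 = -5/3 - v/144)
J = 29/36 (J = -5/3 - 1/144*(-356) = -5/3 + 89/36 = 29/36 ≈ 0.80556)
(-183675 + 163988) + J = (-183675 + 163988) + 29/36 = -19687 + 29/36 = -708703/36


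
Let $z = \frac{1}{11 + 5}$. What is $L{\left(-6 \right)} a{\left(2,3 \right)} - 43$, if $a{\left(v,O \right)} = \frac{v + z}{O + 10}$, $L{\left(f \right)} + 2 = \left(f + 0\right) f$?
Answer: $- \frac{3911}{104} \approx -37.606$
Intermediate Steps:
$L{\left(f \right)} = -2 + f^{2}$ ($L{\left(f \right)} = -2 + \left(f + 0\right) f = -2 + f f = -2 + f^{2}$)
$z = \frac{1}{16} \approx 0.0625$
$a{\left(v,O \right)} = \frac{\frac{1}{16} + v}{10 + O}$ ($a{\left(v,O \right)} = \frac{v + \frac{1}{16}}{O + 10} = \frac{\frac{1}{16} + v}{10 + O}$)
$L{\left(-6 \right)} a{\left(2,3 \right)} - 43 = \left(-2 + \left(-6\right)^{2}\right) \frac{\frac{1}{16} + 2}{10 + 3} - 43 = \left(-2 + 36\right) \frac{1}{13} \cdot \frac{33}{16} + \left(-60 + 17\right) = 34 \cdot \frac{1}{13} \cdot \frac{33}{16} - 43 = 34 \cdot \frac{33}{208} - 43 = \frac{561}{104} - 43 = - \frac{3911}{104}$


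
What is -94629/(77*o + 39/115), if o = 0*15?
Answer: -3627445/13 ≈ -2.7903e+5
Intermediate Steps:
o = 0
-94629/(77*o + 39/115) = -94629/(77*0 + 39/115) = -94629/(0 + 39*(1/115)) = -94629/(0 + 39/115) = -94629/39/115 = -94629*115/39 = -3627445/13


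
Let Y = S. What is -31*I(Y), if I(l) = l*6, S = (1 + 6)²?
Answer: -9114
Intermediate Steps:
S = 49 (S = 7² = 49)
Y = 49
I(l) = 6*l
-31*I(Y) = -186*49 = -31*294 = -9114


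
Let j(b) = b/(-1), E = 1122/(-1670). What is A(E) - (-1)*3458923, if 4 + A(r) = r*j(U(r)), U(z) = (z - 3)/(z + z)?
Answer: 2888198898/835 ≈ 3.4589e+6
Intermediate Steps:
E = -561/835 (E = 1122*(-1/1670) = -561/835 ≈ -0.67186)
U(z) = (-3 + z)/(2*z) (U(z) = (-3 + z)/((2*z)) = (-3 + z)*(1/(2*z)) = (-3 + z)/(2*z))
j(b) = -b (j(b) = b*(-1) = -b)
A(r) = -5/2 - r/2 (A(r) = -4 + r*(-(-3 + r)/(2*r)) = -4 + (3/2 - r/2) = -5/2 - r/2)
A(E) - (-1)*3458923 = (-5/2 - ½*(-561/835)) - (-1)*3458923 = (-5/2 + 561/1670) - 1*(-3458923) = -1807/835 + 3458923 = 2888198898/835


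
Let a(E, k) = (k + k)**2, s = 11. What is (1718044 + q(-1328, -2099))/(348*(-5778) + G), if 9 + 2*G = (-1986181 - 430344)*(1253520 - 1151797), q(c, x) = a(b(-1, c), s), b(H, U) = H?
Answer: -429632/30727524259 ≈ -1.3982e-5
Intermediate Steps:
a(E, k) = 4*k**2 (a(E, k) = (2*k)**2 = 4*k**2)
q(c, x) = 484 (q(c, x) = 4*11**2 = 4*121 = 484)
G = -122908086292 (G = -9/2 + ((-1986181 - 430344)*(1253520 - 1151797))/2 = -9/2 + (-2416525*101723)/2 = -9/2 + (1/2)*(-245816172575) = -9/2 - 245816172575/2 = -122908086292)
(1718044 + q(-1328, -2099))/(348*(-5778) + G) = (1718044 + 484)/(348*(-5778) - 122908086292) = 1718528/(-2010744 - 122908086292) = 1718528/(-122910097036) = 1718528*(-1/122910097036) = -429632/30727524259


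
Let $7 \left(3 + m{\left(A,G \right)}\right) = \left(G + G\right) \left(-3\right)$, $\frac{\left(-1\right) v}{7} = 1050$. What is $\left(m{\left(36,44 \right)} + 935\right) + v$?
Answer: $- \frac{45190}{7} \approx -6455.7$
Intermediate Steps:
$v = -7350$ ($v = \left(-7\right) 1050 = -7350$)
$m{\left(A,G \right)} = -3 - \frac{6 G}{7}$ ($m{\left(A,G \right)} = -3 + \frac{\left(G + G\right) \left(-3\right)}{7} = -3 + \frac{2 G \left(-3\right)}{7} = -3 + \frac{\left(-6\right) G}{7} = -3 - \frac{6 G}{7}$)
$\left(m{\left(36,44 \right)} + 935\right) + v = \left(\left(-3 - \frac{264}{7}\right) + 935\right) - 7350 = \left(- \frac{285}{7} + 935\right) - 7350 = \frac{6260}{7} - 7350 = - \frac{45190}{7}$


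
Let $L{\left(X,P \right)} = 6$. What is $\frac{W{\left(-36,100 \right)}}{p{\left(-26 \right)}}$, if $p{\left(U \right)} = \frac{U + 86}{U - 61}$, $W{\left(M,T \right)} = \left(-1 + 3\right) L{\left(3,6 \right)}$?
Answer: $- \frac{87}{5} \approx -17.4$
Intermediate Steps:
$W{\left(M,T \right)} = 12$ ($W{\left(M,T \right)} = \left(-1 + 3\right) 6 = 2 \cdot 6 = 12$)
$p{\left(U \right)} = \frac{86 + U}{-61 + U}$
$\frac{W{\left(-36,100 \right)}}{p{\left(-26 \right)}} = \frac{12}{\frac{1}{-61 - 26} \left(86 - 26\right)} = \frac{12}{\frac{1}{-87} \cdot 60} = \frac{12}{\left(- \frac{1}{87}\right) 60} = \frac{12}{- \frac{20}{29}} = 12 \left(- \frac{29}{20}\right) = - \frac{87}{5}$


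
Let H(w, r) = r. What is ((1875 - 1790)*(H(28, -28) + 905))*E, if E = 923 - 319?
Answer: 45025180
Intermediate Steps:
E = 604
((1875 - 1790)*(H(28, -28) + 905))*E = ((1875 - 1790)*(-28 + 905))*604 = (85*877)*604 = 74545*604 = 45025180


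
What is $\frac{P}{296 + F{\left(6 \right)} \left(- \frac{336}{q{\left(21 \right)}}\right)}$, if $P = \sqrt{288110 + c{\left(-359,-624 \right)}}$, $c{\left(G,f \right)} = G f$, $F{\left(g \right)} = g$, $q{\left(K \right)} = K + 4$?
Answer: $\frac{25 \sqrt{512126}}{5384} \approx 3.3229$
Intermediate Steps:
$q{\left(K \right)} = 4 + K$
$P = \sqrt{512126}$ ($P = \sqrt{288110 - -224016} = \sqrt{288110 + 224016} = \sqrt{512126} \approx 715.63$)
$\frac{P}{296 + F{\left(6 \right)} \left(- \frac{336}{q{\left(21 \right)}}\right)} = \frac{\sqrt{512126}}{296 + 6 \left(- \frac{336}{4 + 21}\right)} = \frac{\sqrt{512126}}{296 + 6 \left(- \frac{336}{25}\right)} = \frac{\sqrt{512126}}{296 - \frac{2016}{25}} = \frac{\sqrt{512126}}{\frac{5384}{25}} = \sqrt{512126} \cdot \frac{25}{5384} = \frac{25 \sqrt{512126}}{5384}$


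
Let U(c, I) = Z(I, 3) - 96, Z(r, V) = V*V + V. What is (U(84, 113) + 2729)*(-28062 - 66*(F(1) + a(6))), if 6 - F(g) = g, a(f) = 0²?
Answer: -75096840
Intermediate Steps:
a(f) = 0
F(g) = 6 - g
Z(r, V) = V + V² (Z(r, V) = V² + V = V + V²)
U(c, I) = -84 (U(c, I) = 3*(1 + 3) - 96 = 3*4 - 96 = 12 - 96 = -84)
(U(84, 113) + 2729)*(-28062 - 66*(F(1) + a(6))) = (-84 + 2729)*(-28062 - 66*((6 - 1*1) + 0)) = 2645*(-28062 - 66*((6 - 1) + 0)) = 2645*(-28062 - 66*(5 + 0)) = 2645*(-28062 - 66*5) = 2645*(-28062 - 330) = 2645*(-28392) = -75096840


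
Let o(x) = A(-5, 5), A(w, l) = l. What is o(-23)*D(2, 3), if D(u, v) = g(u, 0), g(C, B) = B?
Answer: 0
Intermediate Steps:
D(u, v) = 0
o(x) = 5
o(-23)*D(2, 3) = 5*0 = 0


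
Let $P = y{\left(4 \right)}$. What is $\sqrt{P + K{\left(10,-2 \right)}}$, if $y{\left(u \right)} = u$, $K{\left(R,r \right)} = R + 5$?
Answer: $\sqrt{19} \approx 4.3589$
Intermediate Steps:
$K{\left(R,r \right)} = 5 + R$
$P = 4$
$\sqrt{P + K{\left(10,-2 \right)}} = \sqrt{4 + \left(5 + 10\right)} = \sqrt{4 + 15} = \sqrt{19}$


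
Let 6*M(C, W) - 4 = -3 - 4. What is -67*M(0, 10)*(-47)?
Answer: -3149/2 ≈ -1574.5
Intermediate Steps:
M(C, W) = -½ (M(C, W) = ⅔ + (-3 - 4)/6 = ⅔ + (⅙)*(-7) = ⅔ - 7/6 = -½)
-67*M(0, 10)*(-47) = -67*(-½)*(-47) = (67/2)*(-47) = -3149/2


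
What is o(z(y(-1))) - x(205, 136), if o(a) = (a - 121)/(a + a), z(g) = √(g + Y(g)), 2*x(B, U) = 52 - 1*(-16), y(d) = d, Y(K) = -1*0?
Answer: -67/2 + 121*I/2 ≈ -33.5 + 60.5*I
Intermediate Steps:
Y(K) = 0
x(B, U) = 34 (x(B, U) = (52 - 1*(-16))/2 = (52 + 16)/2 = (½)*68 = 34)
z(g) = √g (z(g) = √(g + 0) = √g)
o(a) = (-121 + a)/(2*a) (o(a) = (-121 + a)/((2*a)) = (-121 + a)*(1/(2*a)) = (-121 + a)/(2*a))
o(z(y(-1))) - x(205, 136) = (-121 + √(-1))/(2*(√(-1))) - 1*34 = (-121 + I)/(2*I) - 34 = (-I)*(-121 + I)/2 - 34 = -I*(-121 + I)/2 - 34 = -34 - I*(-121 + I)/2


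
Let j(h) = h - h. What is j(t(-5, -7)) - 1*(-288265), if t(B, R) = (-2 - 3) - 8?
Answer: 288265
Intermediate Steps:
t(B, R) = -13 (t(B, R) = -5 - 8 = -13)
j(h) = 0
j(t(-5, -7)) - 1*(-288265) = 0 - 1*(-288265) = 0 + 288265 = 288265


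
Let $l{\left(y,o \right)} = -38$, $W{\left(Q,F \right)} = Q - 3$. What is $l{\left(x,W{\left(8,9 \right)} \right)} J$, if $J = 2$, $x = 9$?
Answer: $-76$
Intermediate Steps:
$W{\left(Q,F \right)} = -3 + Q$ ($W{\left(Q,F \right)} = Q - 3 = -3 + Q$)
$l{\left(x,W{\left(8,9 \right)} \right)} J = \left(-38\right) 2 = -76$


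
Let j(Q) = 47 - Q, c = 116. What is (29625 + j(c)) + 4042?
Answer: 33598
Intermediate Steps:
(29625 + j(c)) + 4042 = (29625 + (47 - 1*116)) + 4042 = (29625 + (47 - 116)) + 4042 = (29625 - 69) + 4042 = 29556 + 4042 = 33598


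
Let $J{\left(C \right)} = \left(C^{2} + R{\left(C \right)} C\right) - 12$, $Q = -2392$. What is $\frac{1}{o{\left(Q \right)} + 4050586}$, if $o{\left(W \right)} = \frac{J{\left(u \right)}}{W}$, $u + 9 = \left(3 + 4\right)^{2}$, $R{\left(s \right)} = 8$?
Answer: $\frac{598}{2422249951} \approx 2.4688 \cdot 10^{-7}$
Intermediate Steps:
$u = 40$ ($u = -9 + \left(3 + 4\right)^{2} = -9 + 7^{2} = -9 + 49 = 40$)
$J{\left(C \right)} = -12 + C^{2} + 8 C$ ($J{\left(C \right)} = \left(C^{2} + 8 C\right) - 12 = -12 + C^{2} + 8 C$)
$o{\left(W \right)} = \frac{1908}{W}$ ($o{\left(W \right)} = \frac{-12 + 40^{2} + 8 \cdot 40}{W} = \frac{-12 + 1600 + 320}{W} = \frac{1908}{W}$)
$\frac{1}{o{\left(Q \right)} + 4050586} = \frac{1}{\frac{1908}{-2392} + 4050586} = \frac{1}{1908 \left(- \frac{1}{2392}\right) + 4050586} = \frac{1}{- \frac{477}{598} + 4050586} = \frac{1}{\frac{2422249951}{598}} = \frac{598}{2422249951}$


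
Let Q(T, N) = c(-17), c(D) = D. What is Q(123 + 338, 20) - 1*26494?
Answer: -26511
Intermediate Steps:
Q(T, N) = -17
Q(123 + 338, 20) - 1*26494 = -17 - 1*26494 = -17 - 26494 = -26511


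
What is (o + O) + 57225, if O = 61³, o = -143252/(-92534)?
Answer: 13149430628/46267 ≈ 2.8421e+5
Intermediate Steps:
o = 71626/46267 (o = -143252*(-1/92534) = 71626/46267 ≈ 1.5481)
O = 226981
(o + O) + 57225 = (71626/46267 + 226981) + 57225 = 10501801553/46267 + 57225 = 13149430628/46267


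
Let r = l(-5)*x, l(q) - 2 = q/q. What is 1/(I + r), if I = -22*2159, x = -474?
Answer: -1/48920 ≈ -2.0442e-5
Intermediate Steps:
l(q) = 3 (l(q) = 2 + q/q = 2 + 1 = 3)
r = -1422 (r = 3*(-474) = -1422)
I = -47498
1/(I + r) = 1/(-47498 - 1422) = 1/(-48920) = -1/48920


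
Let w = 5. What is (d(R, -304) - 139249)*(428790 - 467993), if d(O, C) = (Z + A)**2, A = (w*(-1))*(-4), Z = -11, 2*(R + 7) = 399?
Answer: 5455803104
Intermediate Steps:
R = 385/2 (R = -7 + (1/2)*399 = -7 + 399/2 = 385/2 ≈ 192.50)
A = 20 (A = (5*(-1))*(-4) = -5*(-4) = 20)
d(O, C) = 81 (d(O, C) = (-11 + 20)**2 = 9**2 = 81)
(d(R, -304) - 139249)*(428790 - 467993) = (81 - 139249)*(428790 - 467993) = -139168*(-39203) = 5455803104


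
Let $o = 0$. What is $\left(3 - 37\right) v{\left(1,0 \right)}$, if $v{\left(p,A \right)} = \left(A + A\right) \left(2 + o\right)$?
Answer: $0$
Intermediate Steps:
$v{\left(p,A \right)} = 4 A$ ($v{\left(p,A \right)} = \left(A + A\right) \left(2 + 0\right) = 2 A 2 = 4 A$)
$\left(3 - 37\right) v{\left(1,0 \right)} = \left(3 - 37\right) 4 \cdot 0 = \left(-34\right) 0 = 0$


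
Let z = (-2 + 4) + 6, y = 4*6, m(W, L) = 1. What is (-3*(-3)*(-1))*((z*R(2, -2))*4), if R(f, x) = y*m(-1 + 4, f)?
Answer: -6912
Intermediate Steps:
y = 24
z = 8 (z = 2 + 6 = 8)
R(f, x) = 24 (R(f, x) = 24*1 = 24)
(-3*(-3)*(-1))*((z*R(2, -2))*4) = (-3*(-3)*(-1))*((8*24)*4) = (9*(-1))*(192*4) = -9*768 = -6912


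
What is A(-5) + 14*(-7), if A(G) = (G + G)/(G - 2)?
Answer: -676/7 ≈ -96.571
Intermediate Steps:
A(G) = 2*G/(-2 + G) (A(G) = (2*G)/(-2 + G) = 2*G/(-2 + G))
A(-5) + 14*(-7) = 2*(-5)/(-2 - 5) + 14*(-7) = 2*(-5)/(-7) - 98 = 2*(-5)*(-⅐) - 98 = 10/7 - 98 = -676/7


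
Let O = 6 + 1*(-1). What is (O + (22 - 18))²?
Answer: 81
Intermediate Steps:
O = 5 (O = 6 - 1 = 5)
(O + (22 - 18))² = (5 + (22 - 18))² = (5 + 4)² = 9² = 81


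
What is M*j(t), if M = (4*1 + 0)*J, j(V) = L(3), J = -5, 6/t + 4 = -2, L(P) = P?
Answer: -60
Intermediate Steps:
t = -1 (t = 6/(-4 - 2) = 6/(-6) = 6*(-⅙) = -1)
j(V) = 3
M = -20 (M = (4*1 + 0)*(-5) = (4 + 0)*(-5) = 4*(-5) = -20)
M*j(t) = -20*3 = -60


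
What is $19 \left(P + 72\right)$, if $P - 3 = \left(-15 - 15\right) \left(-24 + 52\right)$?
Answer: $-14535$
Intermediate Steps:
$P = -837$ ($P = 3 + \left(-15 - 15\right) \left(-24 + 52\right) = 3 - 840 = -837$)
$19 \left(P + 72\right) = 19 \left(-837 + 72\right) = 19 \left(-765\right) = -14535$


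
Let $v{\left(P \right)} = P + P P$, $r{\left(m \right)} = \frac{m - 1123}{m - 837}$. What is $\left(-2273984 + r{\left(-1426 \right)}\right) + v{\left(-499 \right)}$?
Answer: $- \frac{4583663217}{2263} \approx -2.0255 \cdot 10^{6}$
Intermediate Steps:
$r{\left(m \right)} = \frac{-1123 + m}{-837 + m}$
$v{\left(P \right)} = P + P^{2}$
$\left(-2273984 + r{\left(-1426 \right)}\right) + v{\left(-499 \right)} = \left(-2273984 + \frac{-1123 - 1426}{-837 - 1426}\right) - 499 \left(1 - 499\right) = \left(-2273984 + \frac{1}{-2263} \left(-2549\right)\right) - -248502 = \left(-2273984 - - \frac{2549}{2263}\right) + 248502 = \left(-2273984 + \frac{2549}{2263}\right) + 248502 = - \frac{5146023243}{2263} + 248502 = - \frac{4583663217}{2263}$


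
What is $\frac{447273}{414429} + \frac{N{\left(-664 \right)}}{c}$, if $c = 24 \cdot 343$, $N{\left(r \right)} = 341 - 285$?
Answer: $\frac{22054520}{20307021} \approx 1.0861$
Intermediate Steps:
$N{\left(r \right)} = 56$ ($N{\left(r \right)} = 341 - 285 = 56$)
$c = 8232$
$\frac{447273}{414429} + \frac{N{\left(-664 \right)}}{c} = \frac{447273}{414429} + \frac{56}{8232} = 447273 \cdot \frac{1}{414429} + 56 \cdot \frac{1}{8232} = \frac{149091}{138143} + \frac{1}{147} = \frac{22054520}{20307021}$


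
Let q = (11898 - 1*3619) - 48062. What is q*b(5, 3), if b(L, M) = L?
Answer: -198915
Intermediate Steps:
q = -39783 (q = (11898 - 3619) - 48062 = 8279 - 48062 = -39783)
q*b(5, 3) = -39783*5 = -198915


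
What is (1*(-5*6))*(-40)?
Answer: 1200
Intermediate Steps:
(1*(-5*6))*(-40) = (1*(-30))*(-40) = -30*(-40) = 1200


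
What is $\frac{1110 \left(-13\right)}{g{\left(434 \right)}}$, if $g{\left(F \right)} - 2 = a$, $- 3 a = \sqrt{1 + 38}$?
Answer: $86580 + 14430 \sqrt{39} \approx 1.767 \cdot 10^{5}$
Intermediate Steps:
$a = - \frac{\sqrt{39}}{3}$ ($a = - \frac{\sqrt{1 + 38}}{3} = - \frac{\sqrt{39}}{3} \approx -2.0817$)
$g{\left(F \right)} = 2 - \frac{\sqrt{39}}{3}$
$\frac{1110 \left(-13\right)}{g{\left(434 \right)}} = \frac{1110 \left(-13\right)}{2 - \frac{\sqrt{39}}{3}} = - \frac{14430}{2 - \frac{\sqrt{39}}{3}}$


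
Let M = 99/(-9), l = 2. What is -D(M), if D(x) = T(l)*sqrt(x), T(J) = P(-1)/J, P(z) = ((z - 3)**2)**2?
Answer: -128*I*sqrt(11) ≈ -424.53*I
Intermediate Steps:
P(z) = (-3 + z)**4 (P(z) = ((-3 + z)**2)**2 = (-3 + z)**4)
T(J) = 256/J (T(J) = (-3 - 1)**4/J = (-4)**4/J = 256/J)
M = -11 (M = 99*(-1/9) = -11)
D(x) = 128*sqrt(x) (D(x) = (256/2)*sqrt(x) = (256*(1/2))*sqrt(x) = 128*sqrt(x))
-D(M) = -128*sqrt(-11) = -128*I*sqrt(11)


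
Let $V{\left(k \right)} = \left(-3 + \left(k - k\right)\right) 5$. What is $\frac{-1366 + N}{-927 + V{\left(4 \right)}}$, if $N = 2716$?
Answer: $- \frac{225}{157} \approx -1.4331$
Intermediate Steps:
$V{\left(k \right)} = -15$ ($V{\left(k \right)} = \left(-3 + 0\right) 5 = \left(-3\right) 5 = -15$)
$\frac{-1366 + N}{-927 + V{\left(4 \right)}} = \frac{-1366 + 2716}{-927 - 15} = \frac{1350}{-942} = 1350 \left(- \frac{1}{942}\right) = - \frac{225}{157}$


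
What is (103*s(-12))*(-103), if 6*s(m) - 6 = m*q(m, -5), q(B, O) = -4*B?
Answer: 1007855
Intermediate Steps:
s(m) = 1 - 2*m**2/3 (s(m) = 1 + (m*(-4*m))/6 = 1 + (-4*m**2)/6 = 1 - 2*m**2/3)
(103*s(-12))*(-103) = (103*(1 - 2/3*(-12)**2))*(-103) = (103*(1 - 2/3*144))*(-103) = (103*(1 - 96))*(-103) = (103*(-95))*(-103) = -9785*(-103) = 1007855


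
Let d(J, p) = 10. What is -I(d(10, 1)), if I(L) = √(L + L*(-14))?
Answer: -I*√130 ≈ -11.402*I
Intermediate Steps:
I(L) = √13*√(-L) (I(L) = √(L - 14*L) = √(-13*L) = √13*√(-L))
-I(d(10, 1)) = -√13*√(-1*10) = -√13*√(-10) = -√13*I*√10 = -I*√130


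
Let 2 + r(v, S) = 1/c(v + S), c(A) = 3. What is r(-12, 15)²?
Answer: 25/9 ≈ 2.7778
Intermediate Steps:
r(v, S) = -5/3 (r(v, S) = -2 + 1/3 = -2 + ⅓ = -5/3)
r(-12, 15)² = (-5/3)² = 25/9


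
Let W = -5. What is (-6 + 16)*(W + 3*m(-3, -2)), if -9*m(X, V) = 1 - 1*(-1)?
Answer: -170/3 ≈ -56.667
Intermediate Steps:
m(X, V) = -2/9 (m(X, V) = -(1 - 1*(-1))/9 = -(1 + 1)/9 = -⅑*2 = -2/9)
(-6 + 16)*(W + 3*m(-3, -2)) = (-6 + 16)*(-5 + 3*(-2/9)) = 10*(-5 - ⅔) = 10*(-17/3) = -170/3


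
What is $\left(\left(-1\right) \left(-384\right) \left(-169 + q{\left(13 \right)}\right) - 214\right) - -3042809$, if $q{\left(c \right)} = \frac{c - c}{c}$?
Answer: $2977699$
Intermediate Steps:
$q{\left(c \right)} = 0$ ($q{\left(c \right)} = \frac{0}{c} = 0$)
$\left(\left(-1\right) \left(-384\right) \left(-169 + q{\left(13 \right)}\right) - 214\right) - -3042809 = \left(\left(-1\right) \left(-384\right) \left(-169 + 0\right) - 214\right) - -3042809 = \left(384 \left(-169\right) - 214\right) + 3042809 = \left(-64896 - 214\right) + 3042809 = -65110 + 3042809 = 2977699$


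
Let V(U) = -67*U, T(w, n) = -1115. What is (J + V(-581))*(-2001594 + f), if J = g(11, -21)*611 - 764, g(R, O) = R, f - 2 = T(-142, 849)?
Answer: -89889500988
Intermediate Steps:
f = -1113 (f = 2 - 1115 = -1113)
J = 5957 (J = 11*611 - 764 = 6721 - 764 = 5957)
(J + V(-581))*(-2001594 + f) = (5957 - 67*(-581))*(-2001594 - 1113) = (5957 + 38927)*(-2002707) = 44884*(-2002707) = -89889500988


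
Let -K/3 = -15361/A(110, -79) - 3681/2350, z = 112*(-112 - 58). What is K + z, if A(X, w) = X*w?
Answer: -19441884569/1021075 ≈ -19041.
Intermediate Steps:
z = -19040 (z = 112*(-170) = -19040)
K = -616569/1021075 (K = -3*(-15361/(110*(-79)) - 3681/2350) = -3*(-15361/(-8690) - 3681*1/2350) = -3*(-15361*(-1/8690) - 3681/2350) = -3*(15361/8690 - 3681/2350) = -3*205523/1021075 = -616569/1021075 ≈ -0.60384)
K + z = -616569/1021075 - 19040 = -19441884569/1021075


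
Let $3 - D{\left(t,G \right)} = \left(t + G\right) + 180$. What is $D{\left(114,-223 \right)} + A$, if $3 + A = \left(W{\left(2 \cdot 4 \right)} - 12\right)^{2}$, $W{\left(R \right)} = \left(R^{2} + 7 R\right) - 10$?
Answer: $9533$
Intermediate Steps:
$W{\left(R \right)} = -10 + R^{2} + 7 R$
$D{\left(t,G \right)} = -177 - G - t$ ($D{\left(t,G \right)} = 3 - \left(\left(t + G\right) + 180\right) = 3 - \left(\left(G + t\right) + 180\right) = 3 - \left(180 + G + t\right) = -177 - G - t$)
$A = 9601$ ($A = -3 + \left(\left(-10 + \left(2 \cdot 4\right)^{2} + 7 \cdot 2 \cdot 4\right) - 12\right)^{2} = -3 + \left(\left(-10 + 8^{2} + 7 \cdot 8\right) - 12\right)^{2} = -3 + \left(\left(-10 + 64 + 56\right) - 12\right)^{2} = -3 + \left(110 - 12\right)^{2} = -3 + 98^{2} = -3 + 9604 = 9601$)
$D{\left(114,-223 \right)} + A = \left(-177 - -223 - 114\right) + 9601 = \left(-177 + 223 - 114\right) + 9601 = -68 + 9601 = 9533$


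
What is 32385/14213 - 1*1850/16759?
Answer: 516446165/238195667 ≈ 2.1682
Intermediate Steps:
32385/14213 - 1*1850/16759 = 32385*(1/14213) - 1850*1/16759 = 32385/14213 - 1850/16759 = 516446165/238195667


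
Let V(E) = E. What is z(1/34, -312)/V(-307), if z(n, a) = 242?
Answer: -242/307 ≈ -0.78827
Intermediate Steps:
z(1/34, -312)/V(-307) = 242/(-307) = 242*(-1/307) = -242/307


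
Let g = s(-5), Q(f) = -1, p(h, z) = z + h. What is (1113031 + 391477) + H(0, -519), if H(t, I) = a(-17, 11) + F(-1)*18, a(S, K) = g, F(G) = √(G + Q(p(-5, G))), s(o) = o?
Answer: 1504503 + 18*I*√2 ≈ 1.5045e+6 + 25.456*I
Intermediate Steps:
p(h, z) = h + z
F(G) = √(-1 + G) (F(G) = √(G - 1) = √(-1 + G))
g = -5
a(S, K) = -5
H(t, I) = -5 + 18*I*√2 (H(t, I) = -5 + √(-1 - 1)*18 = -5 + √(-2)*18 = -5 + (I*√2)*18 = -5 + 18*I*√2)
(1113031 + 391477) + H(0, -519) = (1113031 + 391477) + (-5 + 18*I*√2) = 1504508 + (-5 + 18*I*√2) = 1504503 + 18*I*√2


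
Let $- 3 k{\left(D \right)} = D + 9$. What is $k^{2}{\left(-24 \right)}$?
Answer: $25$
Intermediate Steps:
$k{\left(D \right)} = -3 - \frac{D}{3}$ ($k{\left(D \right)} = - \frac{D + 9}{3} = - \frac{9 + D}{3} = -3 - \frac{D}{3}$)
$k^{2}{\left(-24 \right)} = \left(-3 - -8\right)^{2} = \left(-3 + 8\right)^{2} = 5^{2} = 25$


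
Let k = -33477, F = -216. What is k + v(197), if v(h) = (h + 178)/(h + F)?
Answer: -636438/19 ≈ -33497.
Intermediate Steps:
v(h) = (178 + h)/(-216 + h) (v(h) = (h + 178)/(h - 216) = (178 + h)/(-216 + h))
k + v(197) = -33477 + (178 + 197)/(-216 + 197) = -33477 + 375/(-19) = -33477 - 1/19*375 = -33477 - 375/19 = -636438/19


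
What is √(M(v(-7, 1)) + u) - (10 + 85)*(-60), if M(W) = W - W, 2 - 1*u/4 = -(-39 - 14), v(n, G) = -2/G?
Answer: 5700 + 2*I*√51 ≈ 5700.0 + 14.283*I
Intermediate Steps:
u = -204 (u = 8 - (-4)*(-39 - 14) = 8 - (-4)*(-53) = 8 - 4*53 = 8 - 212 = -204)
M(W) = 0
√(M(v(-7, 1)) + u) - (10 + 85)*(-60) = √(0 - 204) - (10 + 85)*(-60) = √(-204) - 95*(-60) = 2*I*√51 - 1*(-5700) = 2*I*√51 + 5700 = 5700 + 2*I*√51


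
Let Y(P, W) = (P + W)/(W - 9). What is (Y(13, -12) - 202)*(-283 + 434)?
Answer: -640693/21 ≈ -30509.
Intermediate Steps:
Y(P, W) = (P + W)/(-9 + W)
(Y(13, -12) - 202)*(-283 + 434) = ((13 - 12)/(-9 - 12) - 202)*(-283 + 434) = (1/(-21) - 202)*151 = (-1/21*1 - 202)*151 = (-1/21 - 202)*151 = -4243/21*151 = -640693/21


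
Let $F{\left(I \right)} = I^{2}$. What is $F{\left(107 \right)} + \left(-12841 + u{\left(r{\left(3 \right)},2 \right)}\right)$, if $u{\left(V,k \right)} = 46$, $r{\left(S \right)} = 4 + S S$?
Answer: $-1346$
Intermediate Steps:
$r{\left(S \right)} = 4 + S^{2}$
$F{\left(107 \right)} + \left(-12841 + u{\left(r{\left(3 \right)},2 \right)}\right) = 107^{2} + \left(-12841 + 46\right) = 11449 - 12795 = -1346$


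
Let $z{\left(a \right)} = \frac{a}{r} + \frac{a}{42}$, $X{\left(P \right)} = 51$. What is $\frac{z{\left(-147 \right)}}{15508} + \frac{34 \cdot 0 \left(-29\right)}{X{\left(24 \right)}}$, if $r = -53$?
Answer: $- \frac{77}{1643848} \approx -4.6841 \cdot 10^{-5}$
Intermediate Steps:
$z{\left(a \right)} = \frac{11 a}{2226}$ ($z{\left(a \right)} = \frac{a}{-53} + \frac{a}{42} = a \left(- \frac{1}{53}\right) + a \frac{1}{42} = - \frac{a}{53} + \frac{a}{42} = \frac{11 a}{2226}$)
$\frac{z{\left(-147 \right)}}{15508} + \frac{34 \cdot 0 \left(-29\right)}{X{\left(24 \right)}} = \frac{\frac{11}{2226} \left(-147\right)}{15508} + \frac{34 \cdot 0 \left(-29\right)}{51} = \left(- \frac{77}{106}\right) \frac{1}{15508} + 0 \left(-29\right) \frac{1}{51} = - \frac{77}{1643848} + 0 \cdot \frac{1}{51} = - \frac{77}{1643848} + 0 = - \frac{77}{1643848}$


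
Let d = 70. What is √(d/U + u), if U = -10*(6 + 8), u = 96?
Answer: √382/2 ≈ 9.7724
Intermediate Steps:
U = -140 (U = -10*14 = -140)
√(d/U + u) = √(70/(-140) + 96) = √(70*(-1/140) + 96) = √(-½ + 96) = √(191/2) = √382/2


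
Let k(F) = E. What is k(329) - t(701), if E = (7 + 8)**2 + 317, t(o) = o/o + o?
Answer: -160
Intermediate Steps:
t(o) = 1 + o
E = 542 (E = 15**2 + 317 = 225 + 317 = 542)
k(F) = 542
k(329) - t(701) = 542 - (1 + 701) = 542 - 1*702 = 542 - 702 = -160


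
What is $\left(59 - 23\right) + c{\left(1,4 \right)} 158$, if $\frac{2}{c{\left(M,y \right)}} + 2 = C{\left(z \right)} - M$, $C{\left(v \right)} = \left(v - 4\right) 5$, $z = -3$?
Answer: $\frac{526}{19} \approx 27.684$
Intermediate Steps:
$C{\left(v \right)} = -20 + 5 v$ ($C{\left(v \right)} = \left(-4 + v\right) 5 = -20 + 5 v$)
$c{\left(M,y \right)} = \frac{2}{-37 - M}$ ($c{\left(M,y \right)} = \frac{2}{-2 - \left(35 + M\right)} = \frac{2}{-37 - M}$)
$\left(59 - 23\right) + c{\left(1,4 \right)} 158 = \left(59 - 23\right) + - \frac{2}{37 + 1} \cdot 158 = 36 + - \frac{2}{38} \cdot 158 = 36 + \left(-2\right) \frac{1}{38} \cdot 158 = 36 - \frac{158}{19} = \frac{526}{19}$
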